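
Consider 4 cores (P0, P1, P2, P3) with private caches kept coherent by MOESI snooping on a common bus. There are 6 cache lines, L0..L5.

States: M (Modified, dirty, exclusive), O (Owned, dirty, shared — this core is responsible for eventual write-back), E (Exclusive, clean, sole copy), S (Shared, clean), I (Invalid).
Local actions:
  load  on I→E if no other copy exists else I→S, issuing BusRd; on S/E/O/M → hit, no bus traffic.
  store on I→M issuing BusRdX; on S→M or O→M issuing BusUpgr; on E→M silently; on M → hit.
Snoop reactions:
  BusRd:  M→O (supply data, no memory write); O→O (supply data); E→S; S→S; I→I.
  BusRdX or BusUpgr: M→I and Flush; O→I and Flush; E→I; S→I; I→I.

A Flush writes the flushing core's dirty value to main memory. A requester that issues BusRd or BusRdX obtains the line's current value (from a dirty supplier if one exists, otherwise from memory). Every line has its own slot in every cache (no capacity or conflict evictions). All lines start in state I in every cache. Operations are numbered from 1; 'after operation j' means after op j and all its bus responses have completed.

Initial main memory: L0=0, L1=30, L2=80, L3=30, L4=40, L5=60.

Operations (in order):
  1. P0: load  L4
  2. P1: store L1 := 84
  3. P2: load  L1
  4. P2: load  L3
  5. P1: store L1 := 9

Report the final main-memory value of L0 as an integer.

[1] P0: load  L4 | P0:E(40), P1:I, P2:I, P3:I | bus: BusRd
[2] P1: store L1 := 84 | P0:I, P1:M(84), P2:I, P3:I | bus: BusRdX
[3] P2: load  L1 | P0:I, P1:O(84), P2:S(84), P3:I | bus: BusRd
[4] P2: load  L3 | P0:I, P1:I, P2:E(30), P3:I | bus: BusRd
[5] P1: store L1 := 9 | P0:I, P1:M(9), P2:I, P3:I | bus: BusUpgr

memory[L0] = 0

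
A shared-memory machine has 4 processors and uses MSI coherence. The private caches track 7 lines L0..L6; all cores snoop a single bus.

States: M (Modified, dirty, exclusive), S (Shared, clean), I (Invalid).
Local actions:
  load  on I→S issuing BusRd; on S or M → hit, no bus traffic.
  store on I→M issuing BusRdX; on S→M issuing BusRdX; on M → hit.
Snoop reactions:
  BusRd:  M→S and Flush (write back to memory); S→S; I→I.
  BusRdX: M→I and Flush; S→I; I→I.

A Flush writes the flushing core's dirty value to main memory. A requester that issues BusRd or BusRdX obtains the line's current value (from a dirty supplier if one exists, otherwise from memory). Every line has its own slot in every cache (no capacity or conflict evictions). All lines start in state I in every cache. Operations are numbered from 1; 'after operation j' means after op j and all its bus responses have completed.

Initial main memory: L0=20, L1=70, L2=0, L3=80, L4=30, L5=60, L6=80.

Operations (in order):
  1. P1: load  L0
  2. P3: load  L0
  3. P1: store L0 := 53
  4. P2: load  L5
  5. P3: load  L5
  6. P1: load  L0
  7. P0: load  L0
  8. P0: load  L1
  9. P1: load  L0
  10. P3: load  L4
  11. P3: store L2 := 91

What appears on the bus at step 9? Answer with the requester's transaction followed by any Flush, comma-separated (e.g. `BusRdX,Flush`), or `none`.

1. P1: load  L0  bus=[BusRd]  L0: P0=I P1=S P2=I P3=I  mem[L0]=20
2. P3: load  L0  bus=[BusRd]  L0: P0=I P1=S P2=I P3=S  mem[L0]=20
3. P1: store L0 := 53  bus=[BusRdX]  L0: P0=I P1=M P2=I P3=I  mem[L0]=20
4. P2: load  L5  bus=[BusRd]  L5: P0=I P1=I P2=S P3=I  mem[L5]=60
5. P3: load  L5  bus=[BusRd]  L5: P0=I P1=I P2=S P3=S  mem[L5]=60
6. P1: load  L0  bus=[-]  L0: P0=I P1=M P2=I P3=I  mem[L0]=20
7. P0: load  L0  bus=[BusRd,Flush]  L0: P0=S P1=S P2=I P3=I  mem[L0]=53
8. P0: load  L1  bus=[BusRd]  L1: P0=S P1=I P2=I P3=I  mem[L1]=70
9. P1: load  L0  bus=[-]  L0: P0=S P1=S P2=I P3=I  mem[L0]=53
10. P3: load  L4  bus=[BusRd]  L4: P0=I P1=I P2=I P3=S  mem[L4]=30
11. P3: store L2 := 91  bus=[BusRdX]  L2: P0=I P1=I P2=I P3=M  mem[L2]=0

bus = none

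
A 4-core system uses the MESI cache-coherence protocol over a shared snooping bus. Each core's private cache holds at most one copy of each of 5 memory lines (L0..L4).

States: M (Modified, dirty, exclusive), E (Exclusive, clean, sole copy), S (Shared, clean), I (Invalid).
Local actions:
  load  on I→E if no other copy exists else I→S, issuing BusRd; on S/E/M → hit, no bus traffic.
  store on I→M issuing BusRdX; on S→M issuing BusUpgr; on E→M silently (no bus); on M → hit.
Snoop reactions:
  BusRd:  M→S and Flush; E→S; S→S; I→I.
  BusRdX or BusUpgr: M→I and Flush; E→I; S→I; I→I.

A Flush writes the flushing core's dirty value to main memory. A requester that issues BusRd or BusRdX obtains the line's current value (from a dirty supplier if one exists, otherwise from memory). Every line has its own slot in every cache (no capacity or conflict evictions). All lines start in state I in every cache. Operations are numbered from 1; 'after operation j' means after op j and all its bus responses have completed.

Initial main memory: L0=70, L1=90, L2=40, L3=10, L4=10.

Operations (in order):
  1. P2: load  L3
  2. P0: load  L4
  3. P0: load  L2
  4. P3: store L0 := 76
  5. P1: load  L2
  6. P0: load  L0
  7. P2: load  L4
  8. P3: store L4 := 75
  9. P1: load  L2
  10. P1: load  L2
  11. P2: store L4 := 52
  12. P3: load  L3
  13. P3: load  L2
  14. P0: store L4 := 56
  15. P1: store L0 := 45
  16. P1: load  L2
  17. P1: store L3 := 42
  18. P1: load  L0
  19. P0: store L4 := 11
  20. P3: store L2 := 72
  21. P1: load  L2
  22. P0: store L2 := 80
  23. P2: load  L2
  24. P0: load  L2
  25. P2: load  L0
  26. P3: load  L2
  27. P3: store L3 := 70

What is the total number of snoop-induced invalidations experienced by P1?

  op1 P2: load  L3 → I/I/E/I on L3; bus BusRd; mem=10
  op2 P0: load  L4 → E/I/I/I on L4; bus BusRd; mem=10
  op3 P0: load  L2 → E/I/I/I on L2; bus BusRd; mem=40
  op4 P3: store L0 := 76 → I/I/I/M on L0; bus BusRdX; mem=70
  op5 P1: load  L2 → S/S/I/I on L2; bus BusRd; mem=40
  op6 P0: load  L0 → S/I/I/S on L0; bus BusRd Flush; mem=76
  op7 P2: load  L4 → S/I/S/I on L4; bus BusRd; mem=10
  op8 P3: store L4 := 75 → I/I/I/M on L4; bus BusRdX; mem=10
  op9 P1: load  L2 → S/S/I/I on L2; bus (none); mem=40
  op10 P1: load  L2 → S/S/I/I on L2; bus (none); mem=40
  op11 P2: store L4 := 52 → I/I/M/I on L4; bus BusRdX Flush; mem=75
  op12 P3: load  L3 → I/I/S/S on L3; bus BusRd; mem=10
  op13 P3: load  L2 → S/S/I/S on L2; bus BusRd; mem=40
  op14 P0: store L4 := 56 → M/I/I/I on L4; bus BusRdX Flush; mem=52
  op15 P1: store L0 := 45 → I/M/I/I on L0; bus BusRdX; mem=76
  op16 P1: load  L2 → S/S/I/S on L2; bus (none); mem=40
  op17 P1: store L3 := 42 → I/M/I/I on L3; bus BusRdX; mem=10
  op18 P1: load  L0 → I/M/I/I on L0; bus (none); mem=76
  op19 P0: store L4 := 11 → M/I/I/I on L4; bus (none); mem=52
  op20 P3: store L2 := 72 → I/I/I/M on L2; bus BusUpgr; mem=40
  op21 P1: load  L2 → I/S/I/S on L2; bus BusRd Flush; mem=72
  op22 P0: store L2 := 80 → M/I/I/I on L2; bus BusRdX; mem=72
  op23 P2: load  L2 → S/I/S/I on L2; bus BusRd Flush; mem=80
  op24 P0: load  L2 → S/I/S/I on L2; bus (none); mem=80
  op25 P2: load  L0 → I/S/S/I on L0; bus BusRd Flush; mem=45
  op26 P3: load  L2 → S/I/S/S on L2; bus BusRd; mem=80
  op27 P3: store L3 := 70 → I/I/I/M on L3; bus BusRdX Flush; mem=42

invalidations = 3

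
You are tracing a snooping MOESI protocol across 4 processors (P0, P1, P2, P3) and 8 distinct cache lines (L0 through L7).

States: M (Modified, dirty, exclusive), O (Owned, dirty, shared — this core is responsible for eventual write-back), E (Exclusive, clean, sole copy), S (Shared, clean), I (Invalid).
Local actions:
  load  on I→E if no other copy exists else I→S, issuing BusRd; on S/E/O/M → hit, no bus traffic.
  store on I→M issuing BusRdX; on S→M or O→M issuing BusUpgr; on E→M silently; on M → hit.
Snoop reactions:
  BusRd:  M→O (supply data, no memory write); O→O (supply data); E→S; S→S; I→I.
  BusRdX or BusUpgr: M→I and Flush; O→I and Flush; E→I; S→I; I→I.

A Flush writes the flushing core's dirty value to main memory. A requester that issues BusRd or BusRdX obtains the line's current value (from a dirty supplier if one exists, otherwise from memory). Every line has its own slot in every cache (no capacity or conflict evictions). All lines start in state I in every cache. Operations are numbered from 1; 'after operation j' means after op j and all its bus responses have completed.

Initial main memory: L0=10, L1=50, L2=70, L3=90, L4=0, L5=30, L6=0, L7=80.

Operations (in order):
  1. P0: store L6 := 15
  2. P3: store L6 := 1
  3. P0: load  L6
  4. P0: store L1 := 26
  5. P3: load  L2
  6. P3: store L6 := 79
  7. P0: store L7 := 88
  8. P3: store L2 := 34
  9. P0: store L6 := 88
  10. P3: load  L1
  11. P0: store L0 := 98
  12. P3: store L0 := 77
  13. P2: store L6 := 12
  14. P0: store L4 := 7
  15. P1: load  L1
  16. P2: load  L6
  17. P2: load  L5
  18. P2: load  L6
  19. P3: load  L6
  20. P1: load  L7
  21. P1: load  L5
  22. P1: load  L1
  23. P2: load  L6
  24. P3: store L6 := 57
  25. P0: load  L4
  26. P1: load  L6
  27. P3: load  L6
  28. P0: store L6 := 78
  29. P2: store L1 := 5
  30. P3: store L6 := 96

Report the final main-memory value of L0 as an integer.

memory[L0] = 98

  op1 P0: store L6 := 15 → M/I/I/I on L6; bus BusRdX; mem=0
  op2 P3: store L6 := 1 → I/I/I/M on L6; bus BusRdX Flush; mem=15
  op3 P0: load  L6 → S/I/I/O on L6; bus BusRd; mem=15
  op4 P0: store L1 := 26 → M/I/I/I on L1; bus BusRdX; mem=50
  op5 P3: load  L2 → I/I/I/E on L2; bus BusRd; mem=70
  op6 P3: store L6 := 79 → I/I/I/M on L6; bus BusUpgr; mem=15
  op7 P0: store L7 := 88 → M/I/I/I on L7; bus BusRdX; mem=80
  op8 P3: store L2 := 34 → I/I/I/M on L2; bus (none); mem=70
  op9 P0: store L6 := 88 → M/I/I/I on L6; bus BusRdX Flush; mem=79
  op10 P3: load  L1 → O/I/I/S on L1; bus BusRd; mem=50
  op11 P0: store L0 := 98 → M/I/I/I on L0; bus BusRdX; mem=10
  op12 P3: store L0 := 77 → I/I/I/M on L0; bus BusRdX Flush; mem=98
  op13 P2: store L6 := 12 → I/I/M/I on L6; bus BusRdX Flush; mem=88
  op14 P0: store L4 := 7 → M/I/I/I on L4; bus BusRdX; mem=0
  op15 P1: load  L1 → O/S/I/S on L1; bus BusRd; mem=50
  op16 P2: load  L6 → I/I/M/I on L6; bus (none); mem=88
  op17 P2: load  L5 → I/I/E/I on L5; bus BusRd; mem=30
  op18 P2: load  L6 → I/I/M/I on L6; bus (none); mem=88
  op19 P3: load  L6 → I/I/O/S on L6; bus BusRd; mem=88
  op20 P1: load  L7 → O/S/I/I on L7; bus BusRd; mem=80
  op21 P1: load  L5 → I/S/S/I on L5; bus BusRd; mem=30
  op22 P1: load  L1 → O/S/I/S on L1; bus (none); mem=50
  op23 P2: load  L6 → I/I/O/S on L6; bus (none); mem=88
  op24 P3: store L6 := 57 → I/I/I/M on L6; bus BusUpgr Flush; mem=12
  op25 P0: load  L4 → M/I/I/I on L4; bus (none); mem=0
  op26 P1: load  L6 → I/S/I/O on L6; bus BusRd; mem=12
  op27 P3: load  L6 → I/S/I/O on L6; bus (none); mem=12
  op28 P0: store L6 := 78 → M/I/I/I on L6; bus BusRdX Flush; mem=57
  op29 P2: store L1 := 5 → I/I/M/I on L1; bus BusRdX Flush; mem=26
  op30 P3: store L6 := 96 → I/I/I/M on L6; bus BusRdX Flush; mem=78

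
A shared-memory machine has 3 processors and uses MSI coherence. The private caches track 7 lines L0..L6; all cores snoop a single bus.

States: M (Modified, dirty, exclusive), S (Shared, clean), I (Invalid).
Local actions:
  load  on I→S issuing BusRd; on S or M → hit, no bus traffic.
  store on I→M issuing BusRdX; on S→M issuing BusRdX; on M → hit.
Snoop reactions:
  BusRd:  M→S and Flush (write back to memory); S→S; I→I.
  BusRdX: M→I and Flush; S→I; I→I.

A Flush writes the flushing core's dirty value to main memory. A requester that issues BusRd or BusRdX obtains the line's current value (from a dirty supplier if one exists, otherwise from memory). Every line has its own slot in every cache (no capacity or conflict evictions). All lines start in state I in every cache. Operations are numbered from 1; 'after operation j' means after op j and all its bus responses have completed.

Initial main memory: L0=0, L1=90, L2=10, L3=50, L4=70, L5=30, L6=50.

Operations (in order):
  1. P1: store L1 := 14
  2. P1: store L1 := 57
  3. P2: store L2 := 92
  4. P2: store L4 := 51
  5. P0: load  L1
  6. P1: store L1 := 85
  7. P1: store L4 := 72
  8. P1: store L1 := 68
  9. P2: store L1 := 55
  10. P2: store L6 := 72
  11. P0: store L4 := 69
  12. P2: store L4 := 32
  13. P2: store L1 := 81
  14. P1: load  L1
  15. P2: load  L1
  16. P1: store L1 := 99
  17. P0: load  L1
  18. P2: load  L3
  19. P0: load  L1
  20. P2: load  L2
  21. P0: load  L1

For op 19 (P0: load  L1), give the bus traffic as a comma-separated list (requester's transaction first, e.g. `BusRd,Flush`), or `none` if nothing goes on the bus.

1. P1: store L1 := 14  bus=[BusRdX]  L1: P0=I P1=M P2=I  mem[L1]=90
2. P1: store L1 := 57  bus=[-]  L1: P0=I P1=M P2=I  mem[L1]=90
3. P2: store L2 := 92  bus=[BusRdX]  L2: P0=I P1=I P2=M  mem[L2]=10
4. P2: store L4 := 51  bus=[BusRdX]  L4: P0=I P1=I P2=M  mem[L4]=70
5. P0: load  L1  bus=[BusRd,Flush]  L1: P0=S P1=S P2=I  mem[L1]=57
6. P1: store L1 := 85  bus=[BusRdX]  L1: P0=I P1=M P2=I  mem[L1]=57
7. P1: store L4 := 72  bus=[BusRdX,Flush]  L4: P0=I P1=M P2=I  mem[L4]=51
8. P1: store L1 := 68  bus=[-]  L1: P0=I P1=M P2=I  mem[L1]=57
9. P2: store L1 := 55  bus=[BusRdX,Flush]  L1: P0=I P1=I P2=M  mem[L1]=68
10. P2: store L6 := 72  bus=[BusRdX]  L6: P0=I P1=I P2=M  mem[L6]=50
11. P0: store L4 := 69  bus=[BusRdX,Flush]  L4: P0=M P1=I P2=I  mem[L4]=72
12. P2: store L4 := 32  bus=[BusRdX,Flush]  L4: P0=I P1=I P2=M  mem[L4]=69
13. P2: store L1 := 81  bus=[-]  L1: P0=I P1=I P2=M  mem[L1]=68
14. P1: load  L1  bus=[BusRd,Flush]  L1: P0=I P1=S P2=S  mem[L1]=81
15. P2: load  L1  bus=[-]  L1: P0=I P1=S P2=S  mem[L1]=81
16. P1: store L1 := 99  bus=[BusRdX]  L1: P0=I P1=M P2=I  mem[L1]=81
17. P0: load  L1  bus=[BusRd,Flush]  L1: P0=S P1=S P2=I  mem[L1]=99
18. P2: load  L3  bus=[BusRd]  L3: P0=I P1=I P2=S  mem[L3]=50
19. P0: load  L1  bus=[-]  L1: P0=S P1=S P2=I  mem[L1]=99
20. P2: load  L2  bus=[-]  L2: P0=I P1=I P2=M  mem[L2]=10
21. P0: load  L1  bus=[-]  L1: P0=S P1=S P2=I  mem[L1]=99

bus = none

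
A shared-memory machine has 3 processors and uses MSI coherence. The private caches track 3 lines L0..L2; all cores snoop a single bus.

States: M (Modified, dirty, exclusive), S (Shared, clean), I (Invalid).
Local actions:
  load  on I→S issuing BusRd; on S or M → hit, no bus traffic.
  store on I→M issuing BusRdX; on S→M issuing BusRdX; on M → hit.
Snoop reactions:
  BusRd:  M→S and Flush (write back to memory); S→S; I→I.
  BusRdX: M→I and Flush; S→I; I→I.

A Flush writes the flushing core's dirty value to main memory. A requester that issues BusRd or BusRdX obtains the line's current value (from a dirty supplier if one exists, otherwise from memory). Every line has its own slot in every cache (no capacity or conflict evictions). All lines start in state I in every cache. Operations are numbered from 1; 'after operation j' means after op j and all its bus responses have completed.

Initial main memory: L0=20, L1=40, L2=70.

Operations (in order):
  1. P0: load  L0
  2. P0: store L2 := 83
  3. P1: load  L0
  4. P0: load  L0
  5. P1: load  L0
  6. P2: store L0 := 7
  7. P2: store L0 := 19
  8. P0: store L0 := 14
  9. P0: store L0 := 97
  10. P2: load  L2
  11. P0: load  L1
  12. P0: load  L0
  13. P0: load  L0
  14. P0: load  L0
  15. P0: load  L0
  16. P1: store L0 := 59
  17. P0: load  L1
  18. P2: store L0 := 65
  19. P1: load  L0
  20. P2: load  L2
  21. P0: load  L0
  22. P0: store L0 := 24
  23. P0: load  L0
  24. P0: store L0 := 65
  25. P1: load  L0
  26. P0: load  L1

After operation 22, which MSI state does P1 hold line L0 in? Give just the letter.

[1] P0: load  L0 | P0:S(20), P1:I, P2:I | bus: BusRd
[2] P0: store L2 := 83 | P0:M(83), P1:I, P2:I | bus: BusRdX
[3] P1: load  L0 | P0:S(20), P1:S(20), P2:I | bus: BusRd
[4] P0: load  L0 | P0:S(20), P1:S(20), P2:I | bus: none
[5] P1: load  L0 | P0:S(20), P1:S(20), P2:I | bus: none
[6] P2: store L0 := 7 | P0:I, P1:I, P2:M(7) | bus: BusRdX
[7] P2: store L0 := 19 | P0:I, P1:I, P2:M(19) | bus: none
[8] P0: store L0 := 14 | P0:M(14), P1:I, P2:I | bus: BusRdX,Flush
[9] P0: store L0 := 97 | P0:M(97), P1:I, P2:I | bus: none
[10] P2: load  L2 | P0:S(83), P1:I, P2:S(83) | bus: BusRd,Flush
[11] P0: load  L1 | P0:S(40), P1:I, P2:I | bus: BusRd
[12] P0: load  L0 | P0:M(97), P1:I, P2:I | bus: none
[13] P0: load  L0 | P0:M(97), P1:I, P2:I | bus: none
[14] P0: load  L0 | P0:M(97), P1:I, P2:I | bus: none
[15] P0: load  L0 | P0:M(97), P1:I, P2:I | bus: none
[16] P1: store L0 := 59 | P0:I, P1:M(59), P2:I | bus: BusRdX,Flush
[17] P0: load  L1 | P0:S(40), P1:I, P2:I | bus: none
[18] P2: store L0 := 65 | P0:I, P1:I, P2:M(65) | bus: BusRdX,Flush
[19] P1: load  L0 | P0:I, P1:S(65), P2:S(65) | bus: BusRd,Flush
[20] P2: load  L2 | P0:S(83), P1:I, P2:S(83) | bus: none
[21] P0: load  L0 | P0:S(65), P1:S(65), P2:S(65) | bus: BusRd
[22] P0: store L0 := 24 | P0:M(24), P1:I, P2:I | bus: BusRdX
[23] P0: load  L0 | P0:M(24), P1:I, P2:I | bus: none
[24] P0: store L0 := 65 | P0:M(65), P1:I, P2:I | bus: none
[25] P1: load  L0 | P0:S(65), P1:S(65), P2:I | bus: BusRd,Flush
[26] P0: load  L1 | P0:S(40), P1:I, P2:I | bus: none

state = I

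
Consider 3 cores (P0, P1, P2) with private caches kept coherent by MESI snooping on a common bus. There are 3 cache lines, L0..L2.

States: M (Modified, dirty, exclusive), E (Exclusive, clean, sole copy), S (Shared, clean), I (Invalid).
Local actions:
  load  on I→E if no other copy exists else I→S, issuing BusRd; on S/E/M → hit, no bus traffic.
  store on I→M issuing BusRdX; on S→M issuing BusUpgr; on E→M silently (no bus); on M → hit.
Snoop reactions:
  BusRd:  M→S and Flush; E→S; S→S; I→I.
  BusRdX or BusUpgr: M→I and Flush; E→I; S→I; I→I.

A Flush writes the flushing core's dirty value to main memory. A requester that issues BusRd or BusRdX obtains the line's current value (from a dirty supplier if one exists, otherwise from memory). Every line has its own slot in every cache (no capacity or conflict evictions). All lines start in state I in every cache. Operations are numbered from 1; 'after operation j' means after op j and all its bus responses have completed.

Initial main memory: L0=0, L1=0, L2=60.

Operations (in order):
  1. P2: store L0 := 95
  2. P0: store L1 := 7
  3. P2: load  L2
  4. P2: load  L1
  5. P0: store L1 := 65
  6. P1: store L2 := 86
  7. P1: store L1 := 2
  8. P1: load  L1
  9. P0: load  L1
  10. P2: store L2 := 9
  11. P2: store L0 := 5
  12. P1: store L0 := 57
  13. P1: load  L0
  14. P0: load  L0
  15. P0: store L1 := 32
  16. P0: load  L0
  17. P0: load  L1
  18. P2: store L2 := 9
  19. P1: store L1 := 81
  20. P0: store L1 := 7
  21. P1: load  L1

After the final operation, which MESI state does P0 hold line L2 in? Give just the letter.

state = I

step 1: P2: store L0 := 95  ⟶  IIM  (L0)  txn=BusRdX  M[L0]=0
step 2: P0: store L1 := 7  ⟶  MII  (L1)  txn=BusRdX  M[L1]=0
step 3: P2: load  L2  ⟶  IIE  (L2)  txn=BusRd  M[L2]=60
step 4: P2: load  L1  ⟶  SIS  (L1)  txn=BusRd+Flush  M[L1]=7
step 5: P0: store L1 := 65  ⟶  MII  (L1)  txn=BusUpgr  M[L1]=7
step 6: P1: store L2 := 86  ⟶  IMI  (L2)  txn=BusRdX  M[L2]=60
step 7: P1: store L1 := 2  ⟶  IMI  (L1)  txn=BusRdX+Flush  M[L1]=65
step 8: P1: load  L1  ⟶  IMI  (L1)  txn=∅  M[L1]=65
step 9: P0: load  L1  ⟶  SSI  (L1)  txn=BusRd+Flush  M[L1]=2
step 10: P2: store L2 := 9  ⟶  IIM  (L2)  txn=BusRdX+Flush  M[L2]=86
step 11: P2: store L0 := 5  ⟶  IIM  (L0)  txn=∅  M[L0]=0
step 12: P1: store L0 := 57  ⟶  IMI  (L0)  txn=BusRdX+Flush  M[L0]=5
step 13: P1: load  L0  ⟶  IMI  (L0)  txn=∅  M[L0]=5
step 14: P0: load  L0  ⟶  SSI  (L0)  txn=BusRd+Flush  M[L0]=57
step 15: P0: store L1 := 32  ⟶  MII  (L1)  txn=BusUpgr  M[L1]=2
step 16: P0: load  L0  ⟶  SSI  (L0)  txn=∅  M[L0]=57
step 17: P0: load  L1  ⟶  MII  (L1)  txn=∅  M[L1]=2
step 18: P2: store L2 := 9  ⟶  IIM  (L2)  txn=∅  M[L2]=86
step 19: P1: store L1 := 81  ⟶  IMI  (L1)  txn=BusRdX+Flush  M[L1]=32
step 20: P0: store L1 := 7  ⟶  MII  (L1)  txn=BusRdX+Flush  M[L1]=81
step 21: P1: load  L1  ⟶  SSI  (L1)  txn=BusRd+Flush  M[L1]=7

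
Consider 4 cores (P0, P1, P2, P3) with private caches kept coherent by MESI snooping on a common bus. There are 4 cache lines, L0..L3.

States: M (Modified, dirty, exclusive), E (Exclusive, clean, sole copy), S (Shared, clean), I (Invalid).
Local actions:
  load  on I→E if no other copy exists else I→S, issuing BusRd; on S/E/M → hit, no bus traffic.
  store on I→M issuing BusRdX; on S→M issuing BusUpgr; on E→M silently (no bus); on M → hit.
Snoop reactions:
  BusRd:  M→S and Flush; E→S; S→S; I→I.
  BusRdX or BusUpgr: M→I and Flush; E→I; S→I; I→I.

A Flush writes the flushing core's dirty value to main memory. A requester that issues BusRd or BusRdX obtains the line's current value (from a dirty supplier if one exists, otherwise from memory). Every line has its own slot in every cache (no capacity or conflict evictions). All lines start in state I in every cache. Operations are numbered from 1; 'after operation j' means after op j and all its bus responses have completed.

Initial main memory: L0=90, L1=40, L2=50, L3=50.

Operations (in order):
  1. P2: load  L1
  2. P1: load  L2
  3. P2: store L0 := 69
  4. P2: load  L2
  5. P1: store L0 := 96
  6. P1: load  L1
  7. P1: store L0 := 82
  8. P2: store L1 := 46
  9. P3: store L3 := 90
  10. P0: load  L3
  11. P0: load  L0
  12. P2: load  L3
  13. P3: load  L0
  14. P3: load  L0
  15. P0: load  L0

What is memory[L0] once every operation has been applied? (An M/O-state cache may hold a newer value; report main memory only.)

[1] P2: load  L1 | P0:I, P1:I, P2:E(40), P3:I | bus: BusRd
[2] P1: load  L2 | P0:I, P1:E(50), P2:I, P3:I | bus: BusRd
[3] P2: store L0 := 69 | P0:I, P1:I, P2:M(69), P3:I | bus: BusRdX
[4] P2: load  L2 | P0:I, P1:S(50), P2:S(50), P3:I | bus: BusRd
[5] P1: store L0 := 96 | P0:I, P1:M(96), P2:I, P3:I | bus: BusRdX,Flush
[6] P1: load  L1 | P0:I, P1:S(40), P2:S(40), P3:I | bus: BusRd
[7] P1: store L0 := 82 | P0:I, P1:M(82), P2:I, P3:I | bus: none
[8] P2: store L1 := 46 | P0:I, P1:I, P2:M(46), P3:I | bus: BusUpgr
[9] P3: store L3 := 90 | P0:I, P1:I, P2:I, P3:M(90) | bus: BusRdX
[10] P0: load  L3 | P0:S(90), P1:I, P2:I, P3:S(90) | bus: BusRd,Flush
[11] P0: load  L0 | P0:S(82), P1:S(82), P2:I, P3:I | bus: BusRd,Flush
[12] P2: load  L3 | P0:S(90), P1:I, P2:S(90), P3:S(90) | bus: BusRd
[13] P3: load  L0 | P0:S(82), P1:S(82), P2:I, P3:S(82) | bus: BusRd
[14] P3: load  L0 | P0:S(82), P1:S(82), P2:I, P3:S(82) | bus: none
[15] P0: load  L0 | P0:S(82), P1:S(82), P2:I, P3:S(82) | bus: none

memory[L0] = 82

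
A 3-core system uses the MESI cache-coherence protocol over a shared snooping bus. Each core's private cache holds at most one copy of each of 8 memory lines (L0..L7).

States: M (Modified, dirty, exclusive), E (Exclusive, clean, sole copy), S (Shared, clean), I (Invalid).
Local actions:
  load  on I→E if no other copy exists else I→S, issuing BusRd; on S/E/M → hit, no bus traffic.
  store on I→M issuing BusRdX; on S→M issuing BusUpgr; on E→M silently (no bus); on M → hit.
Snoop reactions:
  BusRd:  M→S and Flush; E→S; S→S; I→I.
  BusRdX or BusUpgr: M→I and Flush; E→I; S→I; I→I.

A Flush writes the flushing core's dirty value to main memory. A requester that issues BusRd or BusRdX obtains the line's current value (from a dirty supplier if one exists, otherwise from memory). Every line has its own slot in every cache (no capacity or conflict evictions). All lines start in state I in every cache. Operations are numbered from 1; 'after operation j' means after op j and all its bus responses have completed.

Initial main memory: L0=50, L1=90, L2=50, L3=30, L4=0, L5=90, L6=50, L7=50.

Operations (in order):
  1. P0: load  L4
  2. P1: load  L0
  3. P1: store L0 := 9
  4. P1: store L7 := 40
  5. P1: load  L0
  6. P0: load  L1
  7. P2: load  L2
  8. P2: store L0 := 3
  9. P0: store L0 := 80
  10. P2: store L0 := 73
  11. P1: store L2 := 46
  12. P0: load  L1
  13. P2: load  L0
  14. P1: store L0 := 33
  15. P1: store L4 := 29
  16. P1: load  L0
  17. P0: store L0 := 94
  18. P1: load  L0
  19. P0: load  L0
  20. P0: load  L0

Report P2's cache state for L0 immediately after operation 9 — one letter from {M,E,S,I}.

1. P0: load  L4  bus=[BusRd]  L4: P0=E P1=I P2=I  mem[L4]=0
2. P1: load  L0  bus=[BusRd]  L0: P0=I P1=E P2=I  mem[L0]=50
3. P1: store L0 := 9  bus=[-]  L0: P0=I P1=M P2=I  mem[L0]=50
4. P1: store L7 := 40  bus=[BusRdX]  L7: P0=I P1=M P2=I  mem[L7]=50
5. P1: load  L0  bus=[-]  L0: P0=I P1=M P2=I  mem[L0]=50
6. P0: load  L1  bus=[BusRd]  L1: P0=E P1=I P2=I  mem[L1]=90
7. P2: load  L2  bus=[BusRd]  L2: P0=I P1=I P2=E  mem[L2]=50
8. P2: store L0 := 3  bus=[BusRdX,Flush]  L0: P0=I P1=I P2=M  mem[L0]=9
9. P0: store L0 := 80  bus=[BusRdX,Flush]  L0: P0=M P1=I P2=I  mem[L0]=3
10. P2: store L0 := 73  bus=[BusRdX,Flush]  L0: P0=I P1=I P2=M  mem[L0]=80
11. P1: store L2 := 46  bus=[BusRdX]  L2: P0=I P1=M P2=I  mem[L2]=50
12. P0: load  L1  bus=[-]  L1: P0=E P1=I P2=I  mem[L1]=90
13. P2: load  L0  bus=[-]  L0: P0=I P1=I P2=M  mem[L0]=80
14. P1: store L0 := 33  bus=[BusRdX,Flush]  L0: P0=I P1=M P2=I  mem[L0]=73
15. P1: store L4 := 29  bus=[BusRdX]  L4: P0=I P1=M P2=I  mem[L4]=0
16. P1: load  L0  bus=[-]  L0: P0=I P1=M P2=I  mem[L0]=73
17. P0: store L0 := 94  bus=[BusRdX,Flush]  L0: P0=M P1=I P2=I  mem[L0]=33
18. P1: load  L0  bus=[BusRd,Flush]  L0: P0=S P1=S P2=I  mem[L0]=94
19. P0: load  L0  bus=[-]  L0: P0=S P1=S P2=I  mem[L0]=94
20. P0: load  L0  bus=[-]  L0: P0=S P1=S P2=I  mem[L0]=94

state = I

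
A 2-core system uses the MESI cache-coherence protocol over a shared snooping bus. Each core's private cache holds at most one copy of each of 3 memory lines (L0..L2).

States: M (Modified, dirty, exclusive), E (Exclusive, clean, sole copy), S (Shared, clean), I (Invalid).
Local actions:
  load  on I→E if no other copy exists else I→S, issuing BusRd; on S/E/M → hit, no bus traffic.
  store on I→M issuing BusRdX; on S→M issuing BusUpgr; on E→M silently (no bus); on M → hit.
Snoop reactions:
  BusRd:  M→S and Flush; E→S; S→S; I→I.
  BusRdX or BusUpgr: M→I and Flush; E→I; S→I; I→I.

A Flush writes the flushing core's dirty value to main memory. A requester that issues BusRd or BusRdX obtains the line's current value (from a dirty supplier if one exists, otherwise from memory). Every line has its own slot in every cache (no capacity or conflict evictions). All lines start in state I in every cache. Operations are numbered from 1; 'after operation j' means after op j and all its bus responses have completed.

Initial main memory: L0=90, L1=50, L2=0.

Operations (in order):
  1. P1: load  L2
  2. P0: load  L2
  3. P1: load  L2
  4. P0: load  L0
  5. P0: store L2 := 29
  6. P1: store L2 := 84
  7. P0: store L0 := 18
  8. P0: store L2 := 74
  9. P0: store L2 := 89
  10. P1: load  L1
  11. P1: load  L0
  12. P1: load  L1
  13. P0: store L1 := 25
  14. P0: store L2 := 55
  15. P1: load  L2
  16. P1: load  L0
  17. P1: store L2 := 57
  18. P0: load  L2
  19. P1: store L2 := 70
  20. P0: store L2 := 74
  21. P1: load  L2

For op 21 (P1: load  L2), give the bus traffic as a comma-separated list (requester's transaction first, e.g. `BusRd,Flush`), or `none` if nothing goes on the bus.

bus = BusRd,Flush

1. P1: load  L2  bus=[BusRd]  L2: P0=I P1=E  mem[L2]=0
2. P0: load  L2  bus=[BusRd]  L2: P0=S P1=S  mem[L2]=0
3. P1: load  L2  bus=[-]  L2: P0=S P1=S  mem[L2]=0
4. P0: load  L0  bus=[BusRd]  L0: P0=E P1=I  mem[L0]=90
5. P0: store L2 := 29  bus=[BusUpgr]  L2: P0=M P1=I  mem[L2]=0
6. P1: store L2 := 84  bus=[BusRdX,Flush]  L2: P0=I P1=M  mem[L2]=29
7. P0: store L0 := 18  bus=[-]  L0: P0=M P1=I  mem[L0]=90
8. P0: store L2 := 74  bus=[BusRdX,Flush]  L2: P0=M P1=I  mem[L2]=84
9. P0: store L2 := 89  bus=[-]  L2: P0=M P1=I  mem[L2]=84
10. P1: load  L1  bus=[BusRd]  L1: P0=I P1=E  mem[L1]=50
11. P1: load  L0  bus=[BusRd,Flush]  L0: P0=S P1=S  mem[L0]=18
12. P1: load  L1  bus=[-]  L1: P0=I P1=E  mem[L1]=50
13. P0: store L1 := 25  bus=[BusRdX]  L1: P0=M P1=I  mem[L1]=50
14. P0: store L2 := 55  bus=[-]  L2: P0=M P1=I  mem[L2]=84
15. P1: load  L2  bus=[BusRd,Flush]  L2: P0=S P1=S  mem[L2]=55
16. P1: load  L0  bus=[-]  L0: P0=S P1=S  mem[L0]=18
17. P1: store L2 := 57  bus=[BusUpgr]  L2: P0=I P1=M  mem[L2]=55
18. P0: load  L2  bus=[BusRd,Flush]  L2: P0=S P1=S  mem[L2]=57
19. P1: store L2 := 70  bus=[BusUpgr]  L2: P0=I P1=M  mem[L2]=57
20. P0: store L2 := 74  bus=[BusRdX,Flush]  L2: P0=M P1=I  mem[L2]=70
21. P1: load  L2  bus=[BusRd,Flush]  L2: P0=S P1=S  mem[L2]=74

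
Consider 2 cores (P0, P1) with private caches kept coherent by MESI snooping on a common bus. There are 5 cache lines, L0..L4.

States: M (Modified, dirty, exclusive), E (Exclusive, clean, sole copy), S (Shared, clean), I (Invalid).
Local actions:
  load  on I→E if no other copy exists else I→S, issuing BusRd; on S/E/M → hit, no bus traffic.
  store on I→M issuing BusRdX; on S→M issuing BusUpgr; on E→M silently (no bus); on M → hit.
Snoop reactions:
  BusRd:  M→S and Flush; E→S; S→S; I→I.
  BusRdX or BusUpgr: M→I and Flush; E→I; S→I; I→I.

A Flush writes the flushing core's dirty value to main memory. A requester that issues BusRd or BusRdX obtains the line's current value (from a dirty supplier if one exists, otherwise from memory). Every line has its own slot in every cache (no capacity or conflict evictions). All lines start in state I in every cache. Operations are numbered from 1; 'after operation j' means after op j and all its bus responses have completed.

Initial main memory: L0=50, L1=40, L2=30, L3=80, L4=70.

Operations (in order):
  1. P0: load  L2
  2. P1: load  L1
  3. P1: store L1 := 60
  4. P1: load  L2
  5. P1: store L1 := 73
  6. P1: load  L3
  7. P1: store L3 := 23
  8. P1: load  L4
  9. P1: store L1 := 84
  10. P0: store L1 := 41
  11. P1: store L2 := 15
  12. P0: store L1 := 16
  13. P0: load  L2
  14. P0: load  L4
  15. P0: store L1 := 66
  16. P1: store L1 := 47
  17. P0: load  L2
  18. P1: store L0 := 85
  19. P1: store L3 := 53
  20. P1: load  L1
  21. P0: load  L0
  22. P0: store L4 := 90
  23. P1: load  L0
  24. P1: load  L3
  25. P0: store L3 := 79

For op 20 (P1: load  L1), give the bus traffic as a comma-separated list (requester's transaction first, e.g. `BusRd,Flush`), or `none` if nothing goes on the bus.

[1] P0: load  L2 | P0:E(30), P1:I | bus: BusRd
[2] P1: load  L1 | P0:I, P1:E(40) | bus: BusRd
[3] P1: store L1 := 60 | P0:I, P1:M(60) | bus: none
[4] P1: load  L2 | P0:S(30), P1:S(30) | bus: BusRd
[5] P1: store L1 := 73 | P0:I, P1:M(73) | bus: none
[6] P1: load  L3 | P0:I, P1:E(80) | bus: BusRd
[7] P1: store L3 := 23 | P0:I, P1:M(23) | bus: none
[8] P1: load  L4 | P0:I, P1:E(70) | bus: BusRd
[9] P1: store L1 := 84 | P0:I, P1:M(84) | bus: none
[10] P0: store L1 := 41 | P0:M(41), P1:I | bus: BusRdX,Flush
[11] P1: store L2 := 15 | P0:I, P1:M(15) | bus: BusUpgr
[12] P0: store L1 := 16 | P0:M(16), P1:I | bus: none
[13] P0: load  L2 | P0:S(15), P1:S(15) | bus: BusRd,Flush
[14] P0: load  L4 | P0:S(70), P1:S(70) | bus: BusRd
[15] P0: store L1 := 66 | P0:M(66), P1:I | bus: none
[16] P1: store L1 := 47 | P0:I, P1:M(47) | bus: BusRdX,Flush
[17] P0: load  L2 | P0:S(15), P1:S(15) | bus: none
[18] P1: store L0 := 85 | P0:I, P1:M(85) | bus: BusRdX
[19] P1: store L3 := 53 | P0:I, P1:M(53) | bus: none
[20] P1: load  L1 | P0:I, P1:M(47) | bus: none
[21] P0: load  L0 | P0:S(85), P1:S(85) | bus: BusRd,Flush
[22] P0: store L4 := 90 | P0:M(90), P1:I | bus: BusUpgr
[23] P1: load  L0 | P0:S(85), P1:S(85) | bus: none
[24] P1: load  L3 | P0:I, P1:M(53) | bus: none
[25] P0: store L3 := 79 | P0:M(79), P1:I | bus: BusRdX,Flush

bus = none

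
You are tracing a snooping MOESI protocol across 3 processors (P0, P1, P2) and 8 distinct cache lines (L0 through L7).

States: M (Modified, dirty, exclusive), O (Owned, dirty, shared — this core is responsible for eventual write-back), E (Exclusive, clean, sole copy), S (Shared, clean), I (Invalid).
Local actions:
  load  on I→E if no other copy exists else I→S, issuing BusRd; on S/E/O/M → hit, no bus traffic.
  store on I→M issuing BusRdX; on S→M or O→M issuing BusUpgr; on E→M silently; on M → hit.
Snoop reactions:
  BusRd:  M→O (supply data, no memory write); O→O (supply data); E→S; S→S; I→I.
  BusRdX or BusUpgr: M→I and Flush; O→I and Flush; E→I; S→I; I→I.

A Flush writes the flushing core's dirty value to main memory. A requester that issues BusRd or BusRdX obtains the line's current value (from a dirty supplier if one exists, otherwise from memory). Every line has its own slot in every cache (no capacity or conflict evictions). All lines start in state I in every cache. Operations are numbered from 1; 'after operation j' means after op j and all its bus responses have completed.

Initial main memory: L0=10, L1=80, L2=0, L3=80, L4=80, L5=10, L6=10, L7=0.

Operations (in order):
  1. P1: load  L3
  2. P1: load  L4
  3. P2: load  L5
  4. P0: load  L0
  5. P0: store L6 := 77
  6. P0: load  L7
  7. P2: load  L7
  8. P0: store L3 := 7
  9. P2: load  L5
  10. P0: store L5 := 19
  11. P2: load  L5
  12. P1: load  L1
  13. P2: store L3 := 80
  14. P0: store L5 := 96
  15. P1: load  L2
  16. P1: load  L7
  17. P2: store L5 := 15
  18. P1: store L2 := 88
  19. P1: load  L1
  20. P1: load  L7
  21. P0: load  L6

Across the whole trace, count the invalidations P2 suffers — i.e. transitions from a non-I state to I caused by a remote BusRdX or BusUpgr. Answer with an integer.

1. P1: load  L3  bus=[BusRd]  L3: P0=I P1=E P2=I  mem[L3]=80
2. P1: load  L4  bus=[BusRd]  L4: P0=I P1=E P2=I  mem[L4]=80
3. P2: load  L5  bus=[BusRd]  L5: P0=I P1=I P2=E  mem[L5]=10
4. P0: load  L0  bus=[BusRd]  L0: P0=E P1=I P2=I  mem[L0]=10
5. P0: store L6 := 77  bus=[BusRdX]  L6: P0=M P1=I P2=I  mem[L6]=10
6. P0: load  L7  bus=[BusRd]  L7: P0=E P1=I P2=I  mem[L7]=0
7. P2: load  L7  bus=[BusRd]  L7: P0=S P1=I P2=S  mem[L7]=0
8. P0: store L3 := 7  bus=[BusRdX]  L3: P0=M P1=I P2=I  mem[L3]=80
9. P2: load  L5  bus=[-]  L5: P0=I P1=I P2=E  mem[L5]=10
10. P0: store L5 := 19  bus=[BusRdX]  L5: P0=M P1=I P2=I  mem[L5]=10
11. P2: load  L5  bus=[BusRd]  L5: P0=O P1=I P2=S  mem[L5]=10
12. P1: load  L1  bus=[BusRd]  L1: P0=I P1=E P2=I  mem[L1]=80
13. P2: store L3 := 80  bus=[BusRdX,Flush]  L3: P0=I P1=I P2=M  mem[L3]=7
14. P0: store L5 := 96  bus=[BusUpgr]  L5: P0=M P1=I P2=I  mem[L5]=10
15. P1: load  L2  bus=[BusRd]  L2: P0=I P1=E P2=I  mem[L2]=0
16. P1: load  L7  bus=[BusRd]  L7: P0=S P1=S P2=S  mem[L7]=0
17. P2: store L5 := 15  bus=[BusRdX,Flush]  L5: P0=I P1=I P2=M  mem[L5]=96
18. P1: store L2 := 88  bus=[-]  L2: P0=I P1=M P2=I  mem[L2]=0
19. P1: load  L1  bus=[-]  L1: P0=I P1=E P2=I  mem[L1]=80
20. P1: load  L7  bus=[-]  L7: P0=S P1=S P2=S  mem[L7]=0
21. P0: load  L6  bus=[-]  L6: P0=M P1=I P2=I  mem[L6]=10

invalidations = 2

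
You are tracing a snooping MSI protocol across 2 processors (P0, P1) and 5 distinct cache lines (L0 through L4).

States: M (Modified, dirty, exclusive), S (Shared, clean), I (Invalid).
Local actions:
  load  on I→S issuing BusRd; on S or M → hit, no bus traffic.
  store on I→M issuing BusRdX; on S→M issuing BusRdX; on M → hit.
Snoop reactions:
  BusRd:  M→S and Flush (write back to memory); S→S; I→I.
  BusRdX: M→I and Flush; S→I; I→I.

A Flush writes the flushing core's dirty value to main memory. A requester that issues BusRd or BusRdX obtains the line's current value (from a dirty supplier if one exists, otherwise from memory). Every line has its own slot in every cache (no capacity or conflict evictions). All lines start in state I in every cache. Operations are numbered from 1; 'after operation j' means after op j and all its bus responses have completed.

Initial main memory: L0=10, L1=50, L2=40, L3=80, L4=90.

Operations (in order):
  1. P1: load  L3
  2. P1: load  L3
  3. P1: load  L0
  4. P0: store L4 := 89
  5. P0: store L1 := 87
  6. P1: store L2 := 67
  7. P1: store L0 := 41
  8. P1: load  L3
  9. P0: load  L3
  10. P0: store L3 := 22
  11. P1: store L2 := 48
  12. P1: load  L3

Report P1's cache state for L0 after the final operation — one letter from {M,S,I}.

state = M

step 1: P1: load  L3  ⟶  IS  (L3)  txn=BusRd  M[L3]=80
step 2: P1: load  L3  ⟶  IS  (L3)  txn=∅  M[L3]=80
step 3: P1: load  L0  ⟶  IS  (L0)  txn=BusRd  M[L0]=10
step 4: P0: store L4 := 89  ⟶  MI  (L4)  txn=BusRdX  M[L4]=90
step 5: P0: store L1 := 87  ⟶  MI  (L1)  txn=BusRdX  M[L1]=50
step 6: P1: store L2 := 67  ⟶  IM  (L2)  txn=BusRdX  M[L2]=40
step 7: P1: store L0 := 41  ⟶  IM  (L0)  txn=BusRdX  M[L0]=10
step 8: P1: load  L3  ⟶  IS  (L3)  txn=∅  M[L3]=80
step 9: P0: load  L3  ⟶  SS  (L3)  txn=BusRd  M[L3]=80
step 10: P0: store L3 := 22  ⟶  MI  (L3)  txn=BusRdX  M[L3]=80
step 11: P1: store L2 := 48  ⟶  IM  (L2)  txn=∅  M[L2]=40
step 12: P1: load  L3  ⟶  SS  (L3)  txn=BusRd+Flush  M[L3]=22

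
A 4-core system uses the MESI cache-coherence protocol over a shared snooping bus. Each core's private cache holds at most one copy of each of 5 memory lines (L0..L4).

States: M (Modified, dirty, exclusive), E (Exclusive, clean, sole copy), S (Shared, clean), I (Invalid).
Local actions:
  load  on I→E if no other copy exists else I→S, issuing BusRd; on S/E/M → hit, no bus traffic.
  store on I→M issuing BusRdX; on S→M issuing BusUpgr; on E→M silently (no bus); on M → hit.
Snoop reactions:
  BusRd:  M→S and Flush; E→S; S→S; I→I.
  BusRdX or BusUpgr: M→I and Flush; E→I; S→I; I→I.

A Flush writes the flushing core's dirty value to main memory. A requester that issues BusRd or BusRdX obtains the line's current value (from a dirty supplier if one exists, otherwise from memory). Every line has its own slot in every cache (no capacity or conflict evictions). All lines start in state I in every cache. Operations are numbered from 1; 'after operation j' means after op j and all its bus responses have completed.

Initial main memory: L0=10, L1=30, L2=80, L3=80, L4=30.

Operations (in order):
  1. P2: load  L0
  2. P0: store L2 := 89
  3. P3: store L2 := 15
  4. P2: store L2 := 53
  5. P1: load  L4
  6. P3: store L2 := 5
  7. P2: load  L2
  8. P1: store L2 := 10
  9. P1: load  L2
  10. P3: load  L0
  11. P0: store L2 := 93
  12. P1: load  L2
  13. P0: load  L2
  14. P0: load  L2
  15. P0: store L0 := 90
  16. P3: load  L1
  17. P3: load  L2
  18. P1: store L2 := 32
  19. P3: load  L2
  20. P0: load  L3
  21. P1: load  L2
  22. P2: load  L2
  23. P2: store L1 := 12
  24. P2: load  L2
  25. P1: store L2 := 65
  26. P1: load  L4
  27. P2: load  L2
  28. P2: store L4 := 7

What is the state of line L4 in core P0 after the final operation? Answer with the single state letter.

state = I

  op1 P2: load  L0 → I/I/E/I on L0; bus BusRd; mem=10
  op2 P0: store L2 := 89 → M/I/I/I on L2; bus BusRdX; mem=80
  op3 P3: store L2 := 15 → I/I/I/M on L2; bus BusRdX Flush; mem=89
  op4 P2: store L2 := 53 → I/I/M/I on L2; bus BusRdX Flush; mem=15
  op5 P1: load  L4 → I/E/I/I on L4; bus BusRd; mem=30
  op6 P3: store L2 := 5 → I/I/I/M on L2; bus BusRdX Flush; mem=53
  op7 P2: load  L2 → I/I/S/S on L2; bus BusRd Flush; mem=5
  op8 P1: store L2 := 10 → I/M/I/I on L2; bus BusRdX; mem=5
  op9 P1: load  L2 → I/M/I/I on L2; bus (none); mem=5
  op10 P3: load  L0 → I/I/S/S on L0; bus BusRd; mem=10
  op11 P0: store L2 := 93 → M/I/I/I on L2; bus BusRdX Flush; mem=10
  op12 P1: load  L2 → S/S/I/I on L2; bus BusRd Flush; mem=93
  op13 P0: load  L2 → S/S/I/I on L2; bus (none); mem=93
  op14 P0: load  L2 → S/S/I/I on L2; bus (none); mem=93
  op15 P0: store L0 := 90 → M/I/I/I on L0; bus BusRdX; mem=10
  op16 P3: load  L1 → I/I/I/E on L1; bus BusRd; mem=30
  op17 P3: load  L2 → S/S/I/S on L2; bus BusRd; mem=93
  op18 P1: store L2 := 32 → I/M/I/I on L2; bus BusUpgr; mem=93
  op19 P3: load  L2 → I/S/I/S on L2; bus BusRd Flush; mem=32
  op20 P0: load  L3 → E/I/I/I on L3; bus BusRd; mem=80
  op21 P1: load  L2 → I/S/I/S on L2; bus (none); mem=32
  op22 P2: load  L2 → I/S/S/S on L2; bus BusRd; mem=32
  op23 P2: store L1 := 12 → I/I/M/I on L1; bus BusRdX; mem=30
  op24 P2: load  L2 → I/S/S/S on L2; bus (none); mem=32
  op25 P1: store L2 := 65 → I/M/I/I on L2; bus BusUpgr; mem=32
  op26 P1: load  L4 → I/E/I/I on L4; bus (none); mem=30
  op27 P2: load  L2 → I/S/S/I on L2; bus BusRd Flush; mem=65
  op28 P2: store L4 := 7 → I/I/M/I on L4; bus BusRdX; mem=30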